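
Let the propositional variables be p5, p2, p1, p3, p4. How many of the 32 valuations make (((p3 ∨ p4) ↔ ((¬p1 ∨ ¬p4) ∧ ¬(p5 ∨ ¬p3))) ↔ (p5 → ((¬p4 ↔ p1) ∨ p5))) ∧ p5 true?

4

Initial set: {T ((((p3 ∨ p4) ↔ ((¬p1 ∨ ¬p4) ∧ ¬(p5 ∨ ¬p3))) ↔ (p5 → ((¬p4 ↔ p1) ∨ p5))) ∧ p5)}.
T ((((p3 ∨ p4) ↔ ((¬p1 ∨ ¬p4) ∧ ¬(p5 ∨ ¬p3))) ↔ (p5 → ((¬p4 ↔ p1) ∨ p5))) ∧ p5): α-rule — add T (((p3 ∨ p4) ↔ ((¬p1 ∨ ¬p4) ∧ ¬(p5 ∨ ¬p3))) ↔ (p5 → ((¬p4 ↔ p1) ∨ p5))), T p5.
T (((p3 ∨ p4) ↔ ((¬p1 ∨ ¬p4) ∧ ¬(p5 ∨ ¬p3))) ↔ (p5 → ((¬p4 ↔ p1) ∨ p5))): β-rule — branch into T ((p3 ∨ p4) ↔ ((¬p1 ∨ ¬p4) ∧ ¬(p5 ∨ ¬p3))), T (p5 → ((¬p4 ↔ p1) ∨ p5))  //  F ((p3 ∨ p4) ↔ ((¬p1 ∨ ¬p4) ∧ ¬(p5 ∨ ¬p3))), F (p5 → ((¬p4 ↔ p1) ∨ p5)).
  branch 1 (add T ((p3 ∨ p4) ↔ ((¬p1 ∨ ¬p4) ∧ ¬(p5 ∨ ¬p3))), T (p5 → ((¬p4 ↔ p1) ∨ p5))):
    T ((p3 ∨ p4) ↔ ((¬p1 ∨ ¬p4) ∧ ¬(p5 ∨ ¬p3))): β-rule — branch into T (p3 ∨ p4), T ((¬p1 ∨ ¬p4) ∧ ¬(p5 ∨ ¬p3))  //  F (p3 ∨ p4), F ((¬p1 ∨ ¬p4) ∧ ¬(p5 ∨ ¬p3)).
      branch 1.1 (add T (p3 ∨ p4), T ((¬p1 ∨ ¬p4) ∧ ¬(p5 ∨ ¬p3))):
        T ((¬p1 ∨ ¬p4) ∧ ¬(p5 ∨ ¬p3)): α-rule — add T (¬p1 ∨ ¬p4), T ¬(p5 ∨ ¬p3).
        T ¬(p5 ∨ ¬p3): α-rule — add F p5, F ¬p3.
        × closes — contains both p5 and ¬p5.
      branch 1.2 (add F (p3 ∨ p4), F ((¬p1 ∨ ¬p4) ∧ ¬(p5 ∨ ¬p3))):
        F (p3 ∨ p4): α-rule — add F p3, F p4.
        T (p5 → ((¬p4 ↔ p1) ∨ p5)): β-rule — branch into F p5  //  T ((¬p4 ↔ p1) ∨ p5).
          branch 1.2.1 (add F p5):
            × closes — contains both p5 and ¬p5.
          branch 1.2.2 (add T ((¬p4 ↔ p1) ∨ p5)):
            F ((¬p1 ∨ ¬p4) ∧ ¬(p5 ∨ ¬p3)): β-rule — branch into F (¬p1 ∨ ¬p4)  //  F ¬(p5 ∨ ¬p3).
              branch 1.2.2.1 (add F (¬p1 ∨ ¬p4)):
                F (¬p1 ∨ ¬p4): α-rule — add F ¬p1, F ¬p4.
                × closes — contains both p4 and ¬p4.
              branch 1.2.2.2 (add F ¬(p5 ∨ ¬p3)):
                T ((¬p4 ↔ p1) ∨ p5): β-rule — branch into T (¬p4 ↔ p1)  //  T p5.
                  branch 1.2.2.2.1 (add T (¬p4 ↔ p1)):
                    F ¬(p5 ∨ ¬p3): β-rule — branch into T p5  //  T ¬p3.
                      branch 1.2.2.2.1.1 (add T p5):
                        T (¬p4 ↔ p1): β-rule — branch into T ¬p4, T p1  //  F ¬p4, F p1.
                          branch 1.2.2.2.1.1.1 (add T ¬p4, T p1):
                            ○ open, literals {p1=T, p3=F, p4=F, p5=T}.
                          branch 1.2.2.2.1.1.2 (add F ¬p4, F p1):
                            × closes — contains both p4 and ¬p4.
                      branch 1.2.2.2.1.2 (add T ¬p3):
                        T (¬p4 ↔ p1): β-rule — branch into T ¬p4, T p1  //  F ¬p4, F p1.
                          branch 1.2.2.2.1.2.1 (add T ¬p4, T p1):
                            ○ open, literals {p1=T, p3=F, p4=F, p5=T}.
                          branch 1.2.2.2.1.2.2 (add F ¬p4, F p1):
                            × closes — contains both p4 and ¬p4.
                  branch 1.2.2.2.2 (add T p5):
                    F ¬(p5 ∨ ¬p3): β-rule — branch into T p5  //  T ¬p3.
                      branch 1.2.2.2.2.1 (add T p5):
                        ○ open, literals {p3=F, p4=F, p5=T}.
                      branch 1.2.2.2.2.2 (add T ¬p3):
                        ○ open, literals {p3=F, p4=F, p5=T}.
  branch 2 (add F ((p3 ∨ p4) ↔ ((¬p1 ∨ ¬p4) ∧ ¬(p5 ∨ ¬p3))), F (p5 → ((¬p4 ↔ p1) ∨ p5))):
    F (p5 → ((¬p4 ↔ p1) ∨ p5)): α-rule — add T p5, F ((¬p4 ↔ p1) ∨ p5).
    F ((¬p4 ↔ p1) ∨ p5): α-rule — add F (¬p4 ↔ p1), F p5.
    × closes — contains both p5 and ¬p5.
6 branches closed, 4 open.
Each open branch fixes some atoms; the unmentioned ones are free. Counting distinct full assignments: branch {p1=T, p3=F, p4=F, p5=T} (p2) contributes 2 new; branch {p1=T, p3=F, p4=F, p5=T} (p2) contributes 0 new; branch {p3=F, p4=F, p5=T} (p2, p1) contributes 2 new; branch {p3=F, p4=F, p5=T} (p2, p1) contributes 0 new. Total: 4.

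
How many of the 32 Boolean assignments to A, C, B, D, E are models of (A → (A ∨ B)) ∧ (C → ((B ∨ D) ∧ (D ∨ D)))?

24

Initial set: {((A → (A ∨ B)) ∧ (C → ((B ∨ D) ∧ (D ∨ D))))}.
((A → (A ∨ B)) ∧ (C → ((B ∨ D) ∧ (D ∨ D)))): α-rule — add (A → (A ∨ B)), (C → ((B ∨ D) ∧ (D ∨ D))).
(A → (A ∨ B)): β-rule — branch into ¬A  //  (A ∨ B).
  branch 1 (add ¬A):
    (C → ((B ∨ D) ∧ (D ∨ D))): β-rule — branch into ¬C  //  ((B ∨ D) ∧ (D ∨ D)).
      branch 1.1 (add ¬C):
        ○ open, literals {A=F, C=F}.
      branch 1.2 (add ((B ∨ D) ∧ (D ∨ D))):
        ((B ∨ D) ∧ (D ∨ D)): α-rule — add (B ∨ D), (D ∨ D).
        (B ∨ D): β-rule — branch into B  //  D.
          branch 1.2.1 (add B):
            (D ∨ D): β-rule — branch into D  //  D.
              branch 1.2.1.1 (add D):
                ○ open, literals {A=F, B=T, D=T}.
              branch 1.2.1.2 (add D):
                ○ open, literals {A=F, B=T, D=T}.
          branch 1.2.2 (add D):
            (D ∨ D): β-rule — branch into D  //  D.
              branch 1.2.2.1 (add D):
                ○ open, literals {A=F, D=T}.
              branch 1.2.2.2 (add D):
                ○ open, literals {A=F, D=T}.
  branch 2 (add (A ∨ B)):
    (C → ((B ∨ D) ∧ (D ∨ D))): β-rule — branch into ¬C  //  ((B ∨ D) ∧ (D ∨ D)).
      branch 2.1 (add ¬C):
        (A ∨ B): β-rule — branch into A  //  B.
          branch 2.1.1 (add A):
            ○ open, literals {A=T, C=F}.
          branch 2.1.2 (add B):
            ○ open, literals {B=T, C=F}.
      branch 2.2 (add ((B ∨ D) ∧ (D ∨ D))):
        ((B ∨ D) ∧ (D ∨ D)): α-rule — add (B ∨ D), (D ∨ D).
        (A ∨ B): β-rule — branch into A  //  B.
          branch 2.2.1 (add A):
            (B ∨ D): β-rule — branch into B  //  D.
              branch 2.2.1.1 (add B):
                (D ∨ D): β-rule — branch into D  //  D.
                  branch 2.2.1.1.1 (add D):
                    ○ open, literals {A=T, B=T, D=T}.
                  branch 2.2.1.1.2 (add D):
                    ○ open, literals {A=T, B=T, D=T}.
              branch 2.2.1.2 (add D):
                (D ∨ D): β-rule — branch into D  //  D.
                  branch 2.2.1.2.1 (add D):
                    ○ open, literals {A=T, D=T}.
                  branch 2.2.1.2.2 (add D):
                    ○ open, literals {A=T, D=T}.
          branch 2.2.2 (add B):
            (B ∨ D): β-rule — branch into B  //  D.
              branch 2.2.2.1 (add B):
                (D ∨ D): β-rule — branch into D  //  D.
                  branch 2.2.2.1.1 (add D):
                    ○ open, literals {B=T, D=T}.
                  branch 2.2.2.1.2 (add D):
                    ○ open, literals {B=T, D=T}.
              branch 2.2.2.2 (add D):
                (D ∨ D): β-rule — branch into D  //  D.
                  branch 2.2.2.2.1 (add D):
                    ○ open, literals {B=T, D=T}.
                  branch 2.2.2.2.2 (add D):
                    ○ open, literals {B=T, D=T}.
0 branches closed, 15 open.
Each open branch fixes some atoms; the unmentioned ones are free. Counting distinct full assignments: branch {A=F, C=F} (B, D, E) contributes 8 new; branch {A=F, B=T, D=T} (C, E) contributes 2 new; branch {A=F, B=T, D=T} (C, E) contributes 0 new; branch {A=F, D=T} (C, B, E) contributes 2 new; branch {A=F, D=T} (C, B, E) contributes 0 new; branch {A=T, C=F} (B, D, E) contributes 8 new; branch {B=T, C=F} (A, D, E) contributes 0 new; branch {A=T, B=T, D=T} (C, E) contributes 2 new; branch {A=T, B=T, D=T} (C, E) contributes 0 new; branch {A=T, D=T} (C, B, E) contributes 2 new; branch {A=T, D=T} (C, B, E) contributes 0 new; branch {B=T, D=T} (A, C, E) contributes 0 new; branch {B=T, D=T} (A, C, E) contributes 0 new; branch {B=T, D=T} (A, C, E) contributes 0 new; branch {B=T, D=T} (A, C, E) contributes 0 new. Total: 24.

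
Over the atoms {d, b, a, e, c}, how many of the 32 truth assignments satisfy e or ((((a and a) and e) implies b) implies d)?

Initial set: {T (e or ((((a and a) and e) implies b) implies d))}.
T (e or ((((a and a) and e) implies b) implies d)): β-rule — branch into T e  //  T ((((a and a) and e) implies b) implies d).
  branch 1 (add T e):
    ○ open, literals {e=true}.
  branch 2 (add T ((((a and a) and e) implies b) implies d)):
    T ((((a and a) and e) implies b) implies d): β-rule — branch into F (((a and a) and e) implies b)  //  T d.
      branch 2.1 (add F (((a and a) and e) implies b)):
        F (((a and a) and e) implies b): α-rule — add T ((a and a) and e), F b.
        T ((a and a) and e): α-rule — add T (a and a), T e.
        T (a and a): α-rule — add T a, T a.
        ○ open, literals {a=true, b=false, e=true}.
      branch 2.2 (add T d):
        ○ open, literals {d=true}.
0 branches closed, 3 open.
Each open branch fixes some atoms; the unmentioned ones are free. Counting distinct full assignments: branch {e=true} (d, b, a, c) contributes 16 new; branch {a=true, b=false, e=true} (d, c) contributes 0 new; branch {d=true} (b, a, e, c) contributes 8 new. Total: 24.

24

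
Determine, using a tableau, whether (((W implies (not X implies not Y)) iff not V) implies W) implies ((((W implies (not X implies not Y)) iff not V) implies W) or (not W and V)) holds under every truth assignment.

Valid

Assume the negation and expand:
Initial set: {F ((((W implies (not X implies not Y)) iff not V) implies W) implies ((((W implies (not X implies not Y)) iff not V) implies W) or (not W and V)))}.
F ((((W implies (not X implies not Y)) iff not V) implies W) implies ((((W implies (not X implies not Y)) iff not V) implies W) or (not W and V))): α-rule — add T (((W implies (not X implies not Y)) iff not V) implies W), F ((((W implies (not X implies not Y)) iff not V) implies W) or (not W and V)).
F ((((W implies (not X implies not Y)) iff not V) implies W) or (not W and V)): α-rule — add F (((W implies (not X implies not Y)) iff not V) implies W), F (not W and V).
F (((W implies (not X implies not Y)) iff not V) implies W): α-rule — add T ((W implies (not X implies not Y)) iff not V), F W.
T (((W implies (not X implies not Y)) iff not V) implies W): β-rule — branch into F ((W implies (not X implies not Y)) iff not V)  //  T W.
  branch 1 (add F ((W implies (not X implies not Y)) iff not V)):
    F (not W and V): β-rule — branch into F not W  //  F V.
      branch 1.1 (add F not W):
        × closes — contains both W and not W.
      branch 1.2 (add F V):
        T ((W implies (not X implies not Y)) iff not V): β-rule — branch into T (W implies (not X implies not Y)), T not V  //  F (W implies (not X implies not Y)), F not V.
          branch 1.2.1 (add T (W implies (not X implies not Y)), T not V):
            F ((W implies (not X implies not Y)) iff not V): β-rule — branch into T (W implies (not X implies not Y)), F not V  //  F (W implies (not X implies not Y)), T not V.
              branch 1.2.1.1 (add T (W implies (not X implies not Y)), F not V):
                × closes — contains both V and not V.
              branch 1.2.1.2 (add F (W implies (not X implies not Y)), T not V):
                F (W implies (not X implies not Y)): α-rule — add T W, F (not X implies not Y).
                × closes — contains both W and not W.
          branch 1.2.2 (add F (W implies (not X implies not Y)), F not V):
            × closes — contains both V and not V.
  branch 2 (add T W):
    × closes — contains both W and not W.
All 5 branches close.
Every branch closed, so the negation is unsatisfiable and the formula is valid.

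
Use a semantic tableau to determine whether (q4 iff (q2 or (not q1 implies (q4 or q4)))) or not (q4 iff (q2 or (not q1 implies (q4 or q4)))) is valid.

Valid

Assume the negation and expand:
Initial set: {not ((q4 iff (q2 or (not q1 implies (q4 or q4)))) or not (q4 iff (q2 or (not q1 implies (q4 or q4)))))}.
not ((q4 iff (q2 or (not q1 implies (q4 or q4)))) or not (q4 iff (q2 or (not q1 implies (q4 or q4))))): α-rule — add not (q4 iff (q2 or (not q1 implies (q4 or q4)))), not not (q4 iff (q2 or (not q1 implies (q4 or q4)))).
not (q4 iff (q2 or (not q1 implies (q4 or q4)))): β-rule — branch into q4, not (q2 or (not q1 implies (q4 or q4)))  //  not q4, (q2 or (not q1 implies (q4 or q4))).
  branch 1 (add q4, not (q2 or (not q1 implies (q4 or q4)))):
    not (q2 or (not q1 implies (q4 or q4))): α-rule — add not q2, not (not q1 implies (q4 or q4)).
    not (not q1 implies (q4 or q4)): α-rule — add not q1, not (q4 or q4).
    not (q4 or q4): α-rule — add not q4, not q4.
    × closes — contains both q4 and not q4.
  branch 2 (add not q4, (q2 or (not q1 implies (q4 or q4)))):
    not not (q4 iff (q2 or (not q1 implies (q4 or q4)))): β-rule — branch into q4, (q2 or (not q1 implies (q4 or q4)))  //  not q4, not (q2 or (not q1 implies (q4 or q4))).
      branch 2.1 (add q4, (q2 or (not q1 implies (q4 or q4)))):
        × closes — contains both q4 and not q4.
      branch 2.2 (add not q4, not (q2 or (not q1 implies (q4 or q4)))):
        not (q2 or (not q1 implies (q4 or q4))): α-rule — add not q2, not (not q1 implies (q4 or q4)).
        not (not q1 implies (q4 or q4)): α-rule — add not q1, not (q4 or q4).
        not (q4 or q4): α-rule — add not q4, not q4.
        (q2 or (not q1 implies (q4 or q4))): β-rule — branch into q2  //  (not q1 implies (q4 or q4)).
          branch 2.2.1 (add q2):
            × closes — contains both q2 and not q2.
          branch 2.2.2 (add (not q1 implies (q4 or q4))):
            (not q1 implies (q4 or q4)): β-rule — branch into not not q1  //  (q4 or q4).
              branch 2.2.2.1 (add not not q1):
                × closes — contains both q1 and not q1.
              branch 2.2.2.2 (add (q4 or q4)):
                (q4 or q4): β-rule — branch into q4  //  q4.
                  branch 2.2.2.2.1 (add q4):
                    × closes — contains both q4 and not q4.
                  branch 2.2.2.2.2 (add q4):
                    × closes — contains both q4 and not q4.
All 6 branches close.
Every branch closed, so the negation is unsatisfiable and the formula is valid.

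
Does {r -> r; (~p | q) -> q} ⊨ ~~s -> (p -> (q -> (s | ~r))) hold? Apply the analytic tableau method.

Yes

Initial set: {(r -> r); ((~p | q) -> q); ~(~~s -> (p -> (q -> (s | ~r))))}.
~(~~s -> (p -> (q -> (s | ~r)))): α-rule — add ~~s, ~(p -> (q -> (s | ~r))).
~~s: drop double negation, giving s.
~(p -> (q -> (s | ~r))): α-rule — add p, ~(q -> (s | ~r)).
~(q -> (s | ~r)): α-rule — add q, ~(s | ~r).
~(s | ~r): α-rule — add ~s, ~~r.
× closes — contains both s and ~s.
All 1 branch closes.
Every branch closed, so the premises entail the conclusion.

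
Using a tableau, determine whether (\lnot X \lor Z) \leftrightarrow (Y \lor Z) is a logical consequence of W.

Initial set: {W; \lnot ((\lnot X \lor Z) \leftrightarrow (Y \lor Z))}.
\lnot ((\lnot X \lor Z) \leftrightarrow (Y \lor Z)): β-rule — branch into (\lnot X \lor Z), \lnot (Y \lor Z)  //  \lnot (\lnot X \lor Z), (Y \lor Z).
  branch 1 (add (\lnot X \lor Z), \lnot (Y \lor Z)):
    \lnot (Y \lor Z): α-rule — add \lnot Y, \lnot Z.
    (\lnot X \lor Z): β-rule — branch into \lnot X  //  Z.
      branch 1.1 (add \lnot X):
        ○ open, literals {W=1, X=0, Y=0, Z=0}.
      branch 1.2 (add Z):
        × closes — contains both Z and \lnot Z.
  branch 2 (add \lnot (\lnot X \lor Z), (Y \lor Z)):
    \lnot (\lnot X \lor Z): α-rule — add \lnot \lnot X, \lnot Z.
    (Y \lor Z): β-rule — branch into Y  //  Z.
      branch 2.1 (add Y):
        ○ open, literals {W=1, X=1, Y=1, Z=0}.
      branch 2.2 (add Z):
        × closes — contains both Z and \lnot Z.
2 branches closed, 2 open.
An open branch gives a countermodel: W=1, X=0, Y=0, Z=0 (unmentioned atoms arbitrary); the premises hold there but the conclusion fails.

No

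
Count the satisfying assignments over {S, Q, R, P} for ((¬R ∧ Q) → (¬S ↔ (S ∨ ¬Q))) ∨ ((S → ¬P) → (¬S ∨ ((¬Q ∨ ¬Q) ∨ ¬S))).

Initial set: {(((¬R ∧ Q) → (¬S ↔ (S ∨ ¬Q))) ∨ ((S → ¬P) → (¬S ∨ ((¬Q ∨ ¬Q) ∨ ¬S))))}.
(((¬R ∧ Q) → (¬S ↔ (S ∨ ¬Q))) ∨ ((S → ¬P) → (¬S ∨ ((¬Q ∨ ¬Q) ∨ ¬S)))): β-rule — branch into ((¬R ∧ Q) → (¬S ↔ (S ∨ ¬Q)))  //  ((S → ¬P) → (¬S ∨ ((¬Q ∨ ¬Q) ∨ ¬S))).
  branch 1 (add ((¬R ∧ Q) → (¬S ↔ (S ∨ ¬Q)))):
    ((¬R ∧ Q) → (¬S ↔ (S ∨ ¬Q))): β-rule — branch into ¬(¬R ∧ Q)  //  (¬S ↔ (S ∨ ¬Q)).
      branch 1.1 (add ¬(¬R ∧ Q)):
        ¬(¬R ∧ Q): β-rule — branch into ¬¬R  //  ¬Q.
          branch 1.1.1 (add ¬¬R):
            ○ open, literals {R=true}.
          branch 1.1.2 (add ¬Q):
            ○ open, literals {Q=false}.
      branch 1.2 (add (¬S ↔ (S ∨ ¬Q))):
        (¬S ↔ (S ∨ ¬Q)): β-rule — branch into ¬S, (S ∨ ¬Q)  //  ¬¬S, ¬(S ∨ ¬Q).
          branch 1.2.1 (add ¬S, (S ∨ ¬Q)):
            (S ∨ ¬Q): β-rule — branch into S  //  ¬Q.
              branch 1.2.1.1 (add S):
                × closes — contains both S and ¬S.
              branch 1.2.1.2 (add ¬Q):
                ○ open, literals {Q=false, S=false}.
          branch 1.2.2 (add ¬¬S, ¬(S ∨ ¬Q)):
            ¬(S ∨ ¬Q): α-rule — add ¬S, ¬¬Q.
            × closes — contains both S and ¬S.
  branch 2 (add ((S → ¬P) → (¬S ∨ ((¬Q ∨ ¬Q) ∨ ¬S)))):
    ((S → ¬P) → (¬S ∨ ((¬Q ∨ ¬Q) ∨ ¬S))): β-rule — branch into ¬(S → ¬P)  //  (¬S ∨ ((¬Q ∨ ¬Q) ∨ ¬S)).
      branch 2.1 (add ¬(S → ¬P)):
        ¬(S → ¬P): α-rule — add S, ¬¬P.
        ○ open, literals {P=true, S=true}.
      branch 2.2 (add (¬S ∨ ((¬Q ∨ ¬Q) ∨ ¬S))):
        (¬S ∨ ((¬Q ∨ ¬Q) ∨ ¬S)): β-rule — branch into ¬S  //  ((¬Q ∨ ¬Q) ∨ ¬S).
          branch 2.2.1 (add ¬S):
            ○ open, literals {S=false}.
          branch 2.2.2 (add ((¬Q ∨ ¬Q) ∨ ¬S)):
            ((¬Q ∨ ¬Q) ∨ ¬S): β-rule — branch into (¬Q ∨ ¬Q)  //  ¬S.
              branch 2.2.2.1 (add (¬Q ∨ ¬Q)):
                (¬Q ∨ ¬Q): β-rule — branch into ¬Q  //  ¬Q.
                  branch 2.2.2.1.1 (add ¬Q):
                    ○ open, literals {Q=false}.
                  branch 2.2.2.1.2 (add ¬Q):
                    ○ open, literals {Q=false}.
              branch 2.2.2.2 (add ¬S):
                ○ open, literals {S=false}.
2 branches closed, 8 open.
Each open branch fixes some atoms; the unmentioned ones are free. Counting distinct full assignments: branch {R=true} (S, Q, P) contributes 8 new; branch {Q=false} (S, R, P) contributes 4 new; branch {Q=false, S=false} (R, P) contributes 0 new; branch {P=true, S=true} (Q, R) contributes 1 new; branch {S=false} (Q, R, P) contributes 2 new; branch {Q=false} (S, R, P) contributes 0 new; branch {Q=false} (S, R, P) contributes 0 new; branch {S=false} (Q, R, P) contributes 0 new. Total: 15.

15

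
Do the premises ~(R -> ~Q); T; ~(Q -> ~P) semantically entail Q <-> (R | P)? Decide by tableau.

Yes

Initial set: {~(R -> ~Q); T; ~(Q -> ~P); ~(Q <-> (R | P))}.
~(R -> ~Q): α-rule — add R, ~~Q.
~(Q -> ~P): α-rule — add Q, ~~P.
~(Q <-> (R | P)): β-rule — branch into Q, ~(R | P)  //  ~Q, (R | P).
  branch 1 (add Q, ~(R | P)):
    ~(R | P): α-rule — add ~R, ~P.
    × closes — contains both R and ~R.
  branch 2 (add ~Q, (R | P)):
    × closes — contains both Q and ~Q.
All 2 branches close.
Every branch closed, so the premises entail the conclusion.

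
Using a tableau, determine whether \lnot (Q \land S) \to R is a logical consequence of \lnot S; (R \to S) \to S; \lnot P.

Initial set: {T \lnot S; T ((R \to S) \to S); T \lnot P; F (\lnot (Q \land S) \to R)}.
F (\lnot (Q \land S) \to R): α-rule — add T \lnot (Q \land S), F R.
T ((R \to S) \to S): β-rule — branch into F (R \to S)  //  T S.
  branch 1 (add F (R \to S)):
    F (R \to S): α-rule — add T R, F S.
    × closes — contains both R and \lnot R.
  branch 2 (add T S):
    × closes — contains both S and \lnot S.
All 2 branches close.
Every branch closed, so the premises entail the conclusion.

Yes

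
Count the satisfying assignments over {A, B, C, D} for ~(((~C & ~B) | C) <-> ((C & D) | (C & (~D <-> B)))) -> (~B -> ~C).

14

Initial set: {(~(((~C & ~B) | C) <-> ((C & D) | (C & (~D <-> B)))) -> (~B -> ~C))}.
(~(((~C & ~B) | C) <-> ((C & D) | (C & (~D <-> B)))) -> (~B -> ~C)): β-rule — branch into ~~(((~C & ~B) | C) <-> ((C & D) | (C & (~D <-> B))))  //  (~B -> ~C).
  branch 1 (add ~~(((~C & ~B) | C) <-> ((C & D) | (C & (~D <-> B))))):
    ~~(((~C & ~B) | C) <-> ((C & D) | (C & (~D <-> B)))): β-rule — branch into ((~C & ~B) | C), ((C & D) | (C & (~D <-> B)))  //  ~((~C & ~B) | C), ~((C & D) | (C & (~D <-> B))).
      branch 1.1 (add ((~C & ~B) | C), ((C & D) | (C & (~D <-> B)))):
        ((~C & ~B) | C): β-rule — branch into (~C & ~B)  //  C.
          branch 1.1.1 (add (~C & ~B)):
            (~C & ~B): α-rule — add ~C, ~B.
            ((C & D) | (C & (~D <-> B))): β-rule — branch into (C & D)  //  (C & (~D <-> B)).
              branch 1.1.1.1 (add (C & D)):
                (C & D): α-rule — add C, D.
                × closes — contains both C and ~C.
              branch 1.1.1.2 (add (C & (~D <-> B))):
                (C & (~D <-> B)): α-rule — add C, (~D <-> B).
                × closes — contains both C and ~C.
          branch 1.1.2 (add C):
            ((C & D) | (C & (~D <-> B))): β-rule — branch into (C & D)  //  (C & (~D <-> B)).
              branch 1.1.2.1 (add (C & D)):
                (C & D): α-rule — add C, D.
                ○ open, literals {C=T, D=T}.
              branch 1.1.2.2 (add (C & (~D <-> B))):
                (C & (~D <-> B)): α-rule — add C, (~D <-> B).
                (~D <-> B): β-rule — branch into ~D, B  //  ~~D, ~B.
                  branch 1.1.2.2.1 (add ~D, B):
                    ○ open, literals {B=T, C=T, D=F}.
                  branch 1.1.2.2.2 (add ~~D, ~B):
                    ○ open, literals {B=F, C=T, D=T}.
      branch 1.2 (add ~((~C & ~B) | C), ~((C & D) | (C & (~D <-> B)))):
        ~((~C & ~B) | C): α-rule — add ~(~C & ~B), ~C.
        ~((C & D) | (C & (~D <-> B))): α-rule — add ~(C & D), ~(C & (~D <-> B)).
        ~(~C & ~B): β-rule — branch into ~~C  //  ~~B.
          branch 1.2.1 (add ~~C):
            × closes — contains both C and ~C.
          branch 1.2.2 (add ~~B):
            ~(C & D): β-rule — branch into ~C  //  ~D.
              branch 1.2.2.1 (add ~C):
                ~(C & (~D <-> B)): β-rule — branch into ~C  //  ~(~D <-> B).
                  branch 1.2.2.1.1 (add ~C):
                    ○ open, literals {B=T, C=F}.
                  branch 1.2.2.1.2 (add ~(~D <-> B)):
                    ~(~D <-> B): β-rule — branch into ~D, ~B  //  ~~D, B.
                      branch 1.2.2.1.2.1 (add ~D, ~B):
                        × closes — contains both B and ~B.
                      branch 1.2.2.1.2.2 (add ~~D, B):
                        ○ open, literals {B=T, C=F, D=T}.
              branch 1.2.2.2 (add ~D):
                ~(C & (~D <-> B)): β-rule — branch into ~C  //  ~(~D <-> B).
                  branch 1.2.2.2.1 (add ~C):
                    ○ open, literals {B=T, C=F, D=F}.
                  branch 1.2.2.2.2 (add ~(~D <-> B)):
                    ~(~D <-> B): β-rule — branch into ~D, ~B  //  ~~D, B.
                      branch 1.2.2.2.2.1 (add ~D, ~B):
                        × closes — contains both B and ~B.
                      branch 1.2.2.2.2.2 (add ~~D, B):
                        × closes — contains both D and ~D.
  branch 2 (add (~B -> ~C)):
    (~B -> ~C): β-rule — branch into ~~B  //  ~C.
      branch 2.1 (add ~~B):
        ○ open, literals {B=T}.
      branch 2.2 (add ~C):
        ○ open, literals {C=F}.
6 branches closed, 8 open.
Each open branch fixes some atoms; the unmentioned ones are free. Counting distinct full assignments: branch {C=T, D=T} (A, B) contributes 4 new; branch {B=T, C=T, D=F} (A) contributes 2 new; branch {B=F, C=T, D=T} (A) contributes 0 new; branch {B=T, C=F} (A, D) contributes 4 new; branch {B=T, C=F, D=T} (A) contributes 0 new; branch {B=T, C=F, D=F} (A) contributes 0 new; branch {B=T} (A, C, D) contributes 0 new; branch {C=F} (A, B, D) contributes 4 new. Total: 14.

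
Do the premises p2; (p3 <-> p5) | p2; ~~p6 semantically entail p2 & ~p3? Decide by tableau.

No

Initial set: {p2; ((p3 <-> p5) | p2); ~~p6; ~(p2 & ~p3)}.
~~p6: drop double negation, giving p6.
((p3 <-> p5) | p2): β-rule — branch into (p3 <-> p5)  //  p2.
  branch 1 (add (p3 <-> p5)):
    ~(p2 & ~p3): β-rule — branch into ~p2  //  ~~p3.
      branch 1.1 (add ~p2):
        × closes — contains both p2 and ~p2.
      branch 1.2 (add ~~p3):
        (p3 <-> p5): β-rule — branch into p3, p5  //  ~p3, ~p5.
          branch 1.2.1 (add p3, p5):
            ○ open, literals {p2=true, p3=true, p5=true, p6=true}.
          branch 1.2.2 (add ~p3, ~p5):
            × closes — contains both p3 and ~p3.
  branch 2 (add p2):
    ~(p2 & ~p3): β-rule — branch into ~p2  //  ~~p3.
      branch 2.1 (add ~p2):
        × closes — contains both p2 and ~p2.
      branch 2.2 (add ~~p3):
        ○ open, literals {p2=true, p3=true, p6=true}.
3 branches closed, 2 open.
An open branch gives a countermodel: p2=true, p3=true, p5=true, p6=true (unmentioned atoms arbitrary); the premises hold there but the conclusion fails.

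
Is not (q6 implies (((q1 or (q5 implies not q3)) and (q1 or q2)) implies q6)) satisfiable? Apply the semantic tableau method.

Unsatisfiable

Initial set: {not (q6 implies (((q1 or (q5 implies not q3)) and (q1 or q2)) implies q6))}.
not (q6 implies (((q1 or (q5 implies not q3)) and (q1 or q2)) implies q6)): α-rule — add q6, not (((q1 or (q5 implies not q3)) and (q1 or q2)) implies q6).
not (((q1 or (q5 implies not q3)) and (q1 or q2)) implies q6): α-rule — add ((q1 or (q5 implies not q3)) and (q1 or q2)), not q6.
× closes — contains both q6 and not q6.
All 1 branch closes.
Every branch closed; the formula is unsatisfiable.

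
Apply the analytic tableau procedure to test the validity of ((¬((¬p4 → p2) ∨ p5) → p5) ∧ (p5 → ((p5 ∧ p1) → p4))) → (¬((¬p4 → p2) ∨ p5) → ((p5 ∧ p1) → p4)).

Valid

Assume the negation and expand:
Initial set: {¬(((¬((¬p4 → p2) ∨ p5) → p5) ∧ (p5 → ((p5 ∧ p1) → p4))) → (¬((¬p4 → p2) ∨ p5) → ((p5 ∧ p1) → p4)))}.
¬(((¬((¬p4 → p2) ∨ p5) → p5) ∧ (p5 → ((p5 ∧ p1) → p4))) → (¬((¬p4 → p2) ∨ p5) → ((p5 ∧ p1) → p4))): α-rule — add ((¬((¬p4 → p2) ∨ p5) → p5) ∧ (p5 → ((p5 ∧ p1) → p4))), ¬(¬((¬p4 → p2) ∨ p5) → ((p5 ∧ p1) → p4)).
((¬((¬p4 → p2) ∨ p5) → p5) ∧ (p5 → ((p5 ∧ p1) → p4))): α-rule — add (¬((¬p4 → p2) ∨ p5) → p5), (p5 → ((p5 ∧ p1) → p4)).
¬(¬((¬p4 → p2) ∨ p5) → ((p5 ∧ p1) → p4)): α-rule — add ¬((¬p4 → p2) ∨ p5), ¬((p5 ∧ p1) → p4).
¬((¬p4 → p2) ∨ p5): α-rule — add ¬(¬p4 → p2), ¬p5.
¬((p5 ∧ p1) → p4): α-rule — add (p5 ∧ p1), ¬p4.
¬(¬p4 → p2): α-rule — add ¬p4, ¬p2.
(p5 ∧ p1): α-rule — add p5, p1.
× closes — contains both p5 and ¬p5.
All 1 branch closes.
Every branch closed, so the negation is unsatisfiable and the formula is valid.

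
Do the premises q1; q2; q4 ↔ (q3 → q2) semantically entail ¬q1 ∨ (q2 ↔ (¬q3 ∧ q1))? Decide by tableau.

Initial set: {q1; q2; (q4 ↔ (q3 → q2)); ¬(¬q1 ∨ (q2 ↔ (¬q3 ∧ q1)))}.
¬(¬q1 ∨ (q2 ↔ (¬q3 ∧ q1))): α-rule — add ¬¬q1, ¬(q2 ↔ (¬q3 ∧ q1)).
(q4 ↔ (q3 → q2)): β-rule — branch into q4, (q3 → q2)  //  ¬q4, ¬(q3 → q2).
  branch 1 (add q4, (q3 → q2)):
    ¬(q2 ↔ (¬q3 ∧ q1)): β-rule — branch into q2, ¬(¬q3 ∧ q1)  //  ¬q2, (¬q3 ∧ q1).
      branch 1.1 (add q2, ¬(¬q3 ∧ q1)):
        (q3 → q2): β-rule — branch into ¬q3  //  q2.
          branch 1.1.1 (add ¬q3):
            ¬(¬q3 ∧ q1): β-rule — branch into ¬¬q3  //  ¬q1.
              branch 1.1.1.1 (add ¬¬q3):
                × closes — contains both q3 and ¬q3.
              branch 1.1.1.2 (add ¬q1):
                × closes — contains both q1 and ¬q1.
          branch 1.1.2 (add q2):
            ¬(¬q3 ∧ q1): β-rule — branch into ¬¬q3  //  ¬q1.
              branch 1.1.2.1 (add ¬¬q3):
                ○ open, literals {q1=true, q2=true, q3=true, q4=true}.
              branch 1.1.2.2 (add ¬q1):
                × closes — contains both q1 and ¬q1.
      branch 1.2 (add ¬q2, (¬q3 ∧ q1)):
        × closes — contains both q2 and ¬q2.
  branch 2 (add ¬q4, ¬(q3 → q2)):
    ¬(q3 → q2): α-rule — add q3, ¬q2.
    × closes — contains both q2 and ¬q2.
5 branches closed, 1 open.
An open branch gives a countermodel: q1=true, q2=true, q3=true, q4=true (unmentioned atoms arbitrary); the premises hold there but the conclusion fails.

No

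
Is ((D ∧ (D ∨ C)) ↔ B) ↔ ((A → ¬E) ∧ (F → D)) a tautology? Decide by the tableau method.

Not valid

Assume the negation and expand:
Initial set: {¬(((D ∧ (D ∨ C)) ↔ B) ↔ ((A → ¬E) ∧ (F → D)))}.
¬(((D ∧ (D ∨ C)) ↔ B) ↔ ((A → ¬E) ∧ (F → D))): β-rule — branch into ((D ∧ (D ∨ C)) ↔ B), ¬((A → ¬E) ∧ (F → D))  //  ¬((D ∧ (D ∨ C)) ↔ B), ((A → ¬E) ∧ (F → D)).
  branch 1 (add ((D ∧ (D ∨ C)) ↔ B), ¬((A → ¬E) ∧ (F → D))):
    ((D ∧ (D ∨ C)) ↔ B): β-rule — branch into (D ∧ (D ∨ C)), B  //  ¬(D ∧ (D ∨ C)), ¬B.
      branch 1.1 (add (D ∧ (D ∨ C)), B):
        (D ∧ (D ∨ C)): α-rule — add D, (D ∨ C).
        ¬((A → ¬E) ∧ (F → D)): β-rule — branch into ¬(A → ¬E)  //  ¬(F → D).
          branch 1.1.1 (add ¬(A → ¬E)):
            ¬(A → ¬E): α-rule — add A, ¬¬E.
            (D ∨ C): β-rule — branch into D  //  C.
              branch 1.1.1.1 (add D):
                ○ open, literals {A=T, B=T, D=T, E=T}.
              branch 1.1.1.2 (add C):
                ○ open, literals {A=T, B=T, C=T, D=T, E=T}.
          branch 1.1.2 (add ¬(F → D)):
            ¬(F → D): α-rule — add F, ¬D.
            × closes — contains both D and ¬D.
      branch 1.2 (add ¬(D ∧ (D ∨ C)), ¬B):
        ¬((A → ¬E) ∧ (F → D)): β-rule — branch into ¬(A → ¬E)  //  ¬(F → D).
          branch 1.2.1 (add ¬(A → ¬E)):
            ¬(A → ¬E): α-rule — add A, ¬¬E.
            ¬(D ∧ (D ∨ C)): β-rule — branch into ¬D  //  ¬(D ∨ C).
              branch 1.2.1.1 (add ¬D):
                ○ open, literals {A=T, B=F, D=F, E=T}.
              branch 1.2.1.2 (add ¬(D ∨ C)):
                ¬(D ∨ C): α-rule — add ¬D, ¬C.
                ○ open, literals {A=T, B=F, C=F, D=F, E=T}.
          branch 1.2.2 (add ¬(F → D)):
            ¬(F → D): α-rule — add F, ¬D.
            ¬(D ∧ (D ∨ C)): β-rule — branch into ¬D  //  ¬(D ∨ C).
              branch 1.2.2.1 (add ¬D):
                ○ open, literals {B=F, D=F, F=T}.
              branch 1.2.2.2 (add ¬(D ∨ C)):
                ¬(D ∨ C): α-rule — add ¬D, ¬C.
                ○ open, literals {B=F, C=F, D=F, F=T}.
  branch 2 (add ¬((D ∧ (D ∨ C)) ↔ B), ((A → ¬E) ∧ (F → D))):
    ((A → ¬E) ∧ (F → D)): α-rule — add (A → ¬E), (F → D).
    ¬((D ∧ (D ∨ C)) ↔ B): β-rule — branch into (D ∧ (D ∨ C)), ¬B  //  ¬(D ∧ (D ∨ C)), B.
      branch 2.1 (add (D ∧ (D ∨ C)), ¬B):
        (D ∧ (D ∨ C)): α-rule — add D, (D ∨ C).
        (A → ¬E): β-rule — branch into ¬A  //  ¬E.
          branch 2.1.1 (add ¬A):
            (F → D): β-rule — branch into ¬F  //  D.
              branch 2.1.1.1 (add ¬F):
                (D ∨ C): β-rule — branch into D  //  C.
                  branch 2.1.1.1.1 (add D):
                    ○ open, literals {A=F, B=F, D=T, F=F}.
                  branch 2.1.1.1.2 (add C):
                    ○ open, literals {A=F, B=F, C=T, D=T, F=F}.
              branch 2.1.1.2 (add D):
                (D ∨ C): β-rule — branch into D  //  C.
                  branch 2.1.1.2.1 (add D):
                    ○ open, literals {A=F, B=F, D=T}.
                  branch 2.1.1.2.2 (add C):
                    ○ open, literals {A=F, B=F, C=T, D=T}.
          branch 2.1.2 (add ¬E):
            (F → D): β-rule — branch into ¬F  //  D.
              branch 2.1.2.1 (add ¬F):
                (D ∨ C): β-rule — branch into D  //  C.
                  branch 2.1.2.1.1 (add D):
                    ○ open, literals {B=F, D=T, E=F, F=F}.
                  branch 2.1.2.1.2 (add C):
                    ○ open, literals {B=F, C=T, D=T, E=F, F=F}.
              branch 2.1.2.2 (add D):
                (D ∨ C): β-rule — branch into D  //  C.
                  branch 2.1.2.2.1 (add D):
                    ○ open, literals {B=F, D=T, E=F}.
                  branch 2.1.2.2.2 (add C):
                    ○ open, literals {B=F, C=T, D=T, E=F}.
      branch 2.2 (add ¬(D ∧ (D ∨ C)), B):
        (A → ¬E): β-rule — branch into ¬A  //  ¬E.
          branch 2.2.1 (add ¬A):
            (F → D): β-rule — branch into ¬F  //  D.
              branch 2.2.1.1 (add ¬F):
                ¬(D ∧ (D ∨ C)): β-rule — branch into ¬D  //  ¬(D ∨ C).
                  branch 2.2.1.1.1 (add ¬D):
                    ○ open, literals {A=F, B=T, D=F, F=F}.
                  branch 2.2.1.1.2 (add ¬(D ∨ C)):
                    ¬(D ∨ C): α-rule — add ¬D, ¬C.
                    ○ open, literals {A=F, B=T, C=F, D=F, F=F}.
              branch 2.2.1.2 (add D):
                ¬(D ∧ (D ∨ C)): β-rule — branch into ¬D  //  ¬(D ∨ C).
                  branch 2.2.1.2.1 (add ¬D):
                    × closes — contains both D and ¬D.
                  branch 2.2.1.2.2 (add ¬(D ∨ C)):
                    ¬(D ∨ C): α-rule — add ¬D, ¬C.
                    × closes — contains both D and ¬D.
          branch 2.2.2 (add ¬E):
            (F → D): β-rule — branch into ¬F  //  D.
              branch 2.2.2.1 (add ¬F):
                ¬(D ∧ (D ∨ C)): β-rule — branch into ¬D  //  ¬(D ∨ C).
                  branch 2.2.2.1.1 (add ¬D):
                    ○ open, literals {B=T, D=F, E=F, F=F}.
                  branch 2.2.2.1.2 (add ¬(D ∨ C)):
                    ¬(D ∨ C): α-rule — add ¬D, ¬C.
                    ○ open, literals {B=T, C=F, D=F, E=F, F=F}.
              branch 2.2.2.2 (add D):
                ¬(D ∧ (D ∨ C)): β-rule — branch into ¬D  //  ¬(D ∨ C).
                  branch 2.2.2.2.1 (add ¬D):
                    × closes — contains both D and ¬D.
                  branch 2.2.2.2.2 (add ¬(D ∨ C)):
                    ¬(D ∨ C): α-rule — add ¬D, ¬C.
                    × closes — contains both D and ¬D.
5 branches closed, 18 open.
An open branch gives a countermodel: A=T, B=T, D=T, E=T (unmentioned atoms arbitrary); under it the original formula is false.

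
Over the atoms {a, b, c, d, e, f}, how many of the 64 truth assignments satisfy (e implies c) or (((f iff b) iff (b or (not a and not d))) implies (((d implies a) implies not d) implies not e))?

58

Initial set: {T ((e implies c) or (((f iff b) iff (b or (not a and not d))) implies (((d implies a) implies not d) implies not e)))}.
T ((e implies c) or (((f iff b) iff (b or (not a and not d))) implies (((d implies a) implies not d) implies not e))): β-rule — branch into T (e implies c)  //  T (((f iff b) iff (b or (not a and not d))) implies (((d implies a) implies not d) implies not e)).
  branch 1 (add T (e implies c)):
    T (e implies c): β-rule — branch into F e  //  T c.
      branch 1.1 (add F e):
        ○ open, literals {e=false}.
      branch 1.2 (add T c):
        ○ open, literals {c=true}.
  branch 2 (add T (((f iff b) iff (b or (not a and not d))) implies (((d implies a) implies not d) implies not e))):
    T (((f iff b) iff (b or (not a and not d))) implies (((d implies a) implies not d) implies not e)): β-rule — branch into F ((f iff b) iff (b or (not a and not d)))  //  T (((d implies a) implies not d) implies not e).
      branch 2.1 (add F ((f iff b) iff (b or (not a and not d)))):
        F ((f iff b) iff (b or (not a and not d))): β-rule — branch into T (f iff b), F (b or (not a and not d))  //  F (f iff b), T (b or (not a and not d)).
          branch 2.1.1 (add T (f iff b), F (b or (not a and not d))):
            F (b or (not a and not d)): α-rule — add F b, F (not a and not d).
            T (f iff b): β-rule — branch into T f, T b  //  F f, F b.
              branch 2.1.1.1 (add T f, T b):
                × closes — contains both b and not b.
              branch 2.1.1.2 (add F f, F b):
                F (not a and not d): β-rule — branch into F not a  //  F not d.
                  branch 2.1.1.2.1 (add F not a):
                    ○ open, literals {a=true, b=false, f=false}.
                  branch 2.1.1.2.2 (add F not d):
                    ○ open, literals {b=false, d=true, f=false}.
          branch 2.1.2 (add F (f iff b), T (b or (not a and not d))):
            F (f iff b): β-rule — branch into T f, F b  //  F f, T b.
              branch 2.1.2.1 (add T f, F b):
                T (b or (not a and not d)): β-rule — branch into T b  //  T (not a and not d).
                  branch 2.1.2.1.1 (add T b):
                    × closes — contains both b and not b.
                  branch 2.1.2.1.2 (add T (not a and not d)):
                    T (not a and not d): α-rule — add T not a, T not d.
                    ○ open, literals {a=false, b=false, d=false, f=true}.
              branch 2.1.2.2 (add F f, T b):
                T (b or (not a and not d)): β-rule — branch into T b  //  T (not a and not d).
                  branch 2.1.2.2.1 (add T b):
                    ○ open, literals {b=true, f=false}.
                  branch 2.1.2.2.2 (add T (not a and not d)):
                    T (not a and not d): α-rule — add T not a, T not d.
                    ○ open, literals {a=false, b=true, d=false, f=false}.
      branch 2.2 (add T (((d implies a) implies not d) implies not e)):
        T (((d implies a) implies not d) implies not e): β-rule — branch into F ((d implies a) implies not d)  //  T not e.
          branch 2.2.1 (add F ((d implies a) implies not d)):
            F ((d implies a) implies not d): α-rule — add T (d implies a), F not d.
            T (d implies a): β-rule — branch into F d  //  T a.
              branch 2.2.1.1 (add F d):
                × closes — contains both d and not d.
              branch 2.2.1.2 (add T a):
                ○ open, literals {a=true, d=true}.
          branch 2.2.2 (add T not e):
            ○ open, literals {e=false}.
3 branches closed, 9 open.
Each open branch fixes some atoms; the unmentioned ones are free. Counting distinct full assignments: branch {e=false} (a, b, c, d, f) contributes 32 new; branch {c=true} (a, b, d, e, f) contributes 16 new; branch {a=true, b=false, f=false} (c, d, e) contributes 2 new; branch {b=false, d=true, f=false} (a, c, e) contributes 1 new; branch {a=false, b=false, d=false, f=true} (c, e) contributes 1 new; branch {b=true, f=false} (a, c, d, e) contributes 4 new; branch {a=false, b=true, d=false, f=false} (c, e) contributes 0 new; branch {a=true, d=true} (b, c, e, f) contributes 2 new; branch {e=false} (a, b, c, d, f) contributes 0 new. Total: 58.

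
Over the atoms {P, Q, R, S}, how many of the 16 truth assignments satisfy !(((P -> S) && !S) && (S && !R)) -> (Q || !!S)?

Initial set: {(!(((P -> S) && !S) && (S && !R)) -> (Q || !!S))}.
(!(((P -> S) && !S) && (S && !R)) -> (Q || !!S)): β-rule — branch into !!(((P -> S) && !S) && (S && !R))  //  (Q || !!S).
  branch 1 (add !!(((P -> S) && !S) && (S && !R))):
    !!(((P -> S) && !S) && (S && !R)): α-rule — add ((P -> S) && !S), (S && !R).
    ((P -> S) && !S): α-rule — add (P -> S), !S.
    (S && !R): α-rule — add S, !R.
    × closes — contains both S and !S.
  branch 2 (add (Q || !!S)):
    (Q || !!S): β-rule — branch into Q  //  !!S.
      branch 2.1 (add Q):
        ○ open, literals {Q=1}.
      branch 2.2 (add !!S):
        !!S: drop double negation, giving S.
        ○ open, literals {S=1}.
1 branch closed, 2 open.
Each open branch fixes some atoms; the unmentioned ones are free. Counting distinct full assignments: branch {Q=1} (P, R, S) contributes 8 new; branch {S=1} (P, Q, R) contributes 4 new. Total: 12.

12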